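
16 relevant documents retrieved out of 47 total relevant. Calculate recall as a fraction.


Recall = retrieved_relevant / total_relevant
= 16 / 47
= 16 / (16 + 31)
= 16/47

16/47


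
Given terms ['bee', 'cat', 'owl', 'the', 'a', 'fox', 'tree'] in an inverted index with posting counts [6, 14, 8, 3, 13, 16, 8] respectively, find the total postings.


Summing posting list sizes:
'bee': 6 postings
'cat': 14 postings
'owl': 8 postings
'the': 3 postings
'a': 13 postings
'fox': 16 postings
'tree': 8 postings
Total = 6 + 14 + 8 + 3 + 13 + 16 + 8 = 68

68


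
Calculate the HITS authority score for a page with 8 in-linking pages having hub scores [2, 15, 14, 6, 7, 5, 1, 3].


Authority = sum of hub scores of in-linkers
In-link 1: hub score = 2
In-link 2: hub score = 15
In-link 3: hub score = 14
In-link 4: hub score = 6
In-link 5: hub score = 7
In-link 6: hub score = 5
In-link 7: hub score = 1
In-link 8: hub score = 3
Authority = 2 + 15 + 14 + 6 + 7 + 5 + 1 + 3 = 53

53


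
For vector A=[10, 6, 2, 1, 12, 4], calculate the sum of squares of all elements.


|A|^2 = sum of squared components
A[0]^2 = 10^2 = 100
A[1]^2 = 6^2 = 36
A[2]^2 = 2^2 = 4
A[3]^2 = 1^2 = 1
A[4]^2 = 12^2 = 144
A[5]^2 = 4^2 = 16
Sum = 100 + 36 + 4 + 1 + 144 + 16 = 301

301


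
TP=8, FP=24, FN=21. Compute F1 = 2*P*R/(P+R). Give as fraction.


F1 = 2 * P * R / (P + R)
P = TP/(TP+FP) = 8/32 = 1/4
R = TP/(TP+FN) = 8/29 = 8/29
2 * P * R = 2 * 1/4 * 8/29 = 4/29
P + R = 1/4 + 8/29 = 61/116
F1 = 4/29 / 61/116 = 16/61

16/61


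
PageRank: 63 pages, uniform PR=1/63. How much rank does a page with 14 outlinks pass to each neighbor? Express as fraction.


Initial PR = 1/63 = 1/63
Outlinks = 14
Contribution per link = PR / outlinks
= 1/63 / 14
= 1/882

1/882


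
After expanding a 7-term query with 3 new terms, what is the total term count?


Original terms: 7
Expansion terms: 3
Total = 7 + 3 = 10

10


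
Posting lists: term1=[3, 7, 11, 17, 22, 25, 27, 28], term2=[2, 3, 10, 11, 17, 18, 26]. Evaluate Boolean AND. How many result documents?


Boolean AND: find intersection of posting lists
term1 docs: [3, 7, 11, 17, 22, 25, 27, 28]
term2 docs: [2, 3, 10, 11, 17, 18, 26]
Intersection: [3, 11, 17]
|intersection| = 3

3


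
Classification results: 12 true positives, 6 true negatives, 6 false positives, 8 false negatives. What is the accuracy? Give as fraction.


Accuracy = (TP + TN) / (TP + TN + FP + FN)
TP + TN = 12 + 6 = 18
Total = 12 + 6 + 6 + 8 = 32
Accuracy = 18 / 32 = 9/16

9/16


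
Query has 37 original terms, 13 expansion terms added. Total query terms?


Original terms: 37
Expansion terms: 13
Total = 37 + 13 = 50

50


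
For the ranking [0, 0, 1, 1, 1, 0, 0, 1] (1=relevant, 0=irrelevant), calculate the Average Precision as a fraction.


Computing P@k for each relevant position:
Position 1: not relevant
Position 2: not relevant
Position 3: relevant, P@3 = 1/3 = 1/3
Position 4: relevant, P@4 = 2/4 = 1/2
Position 5: relevant, P@5 = 3/5 = 3/5
Position 6: not relevant
Position 7: not relevant
Position 8: relevant, P@8 = 4/8 = 1/2
Sum of P@k = 1/3 + 1/2 + 3/5 + 1/2 = 29/15
AP = 29/15 / 4 = 29/60

29/60


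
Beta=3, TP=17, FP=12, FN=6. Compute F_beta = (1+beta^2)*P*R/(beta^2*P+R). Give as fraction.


P = TP/(TP+FP) = 17/29 = 17/29
R = TP/(TP+FN) = 17/23 = 17/23
beta^2 = 3^2 = 9
(1 + beta^2) = 10
Numerator = (1+beta^2)*P*R = 2890/667
Denominator = beta^2*P + R = 153/29 + 17/23 = 4012/667
F_beta = 85/118

85/118


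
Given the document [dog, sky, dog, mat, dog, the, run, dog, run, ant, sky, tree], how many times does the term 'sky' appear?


Document has 12 words
Scanning for 'sky':
Found at positions: [1, 10]
Count = 2

2


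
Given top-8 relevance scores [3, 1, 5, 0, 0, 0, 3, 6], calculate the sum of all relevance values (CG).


Cumulative Gain = sum of relevance scores
Position 1: rel=3, running sum=3
Position 2: rel=1, running sum=4
Position 3: rel=5, running sum=9
Position 4: rel=0, running sum=9
Position 5: rel=0, running sum=9
Position 6: rel=0, running sum=9
Position 7: rel=3, running sum=12
Position 8: rel=6, running sum=18
CG = 18

18


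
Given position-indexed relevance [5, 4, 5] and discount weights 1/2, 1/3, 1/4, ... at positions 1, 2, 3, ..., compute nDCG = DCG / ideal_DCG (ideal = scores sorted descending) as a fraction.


Position discount weights w_i = 1/(i+1) for i=1..3:
Weights = [1/2, 1/3, 1/4]
Actual relevance: [5, 4, 5]
DCG = 5/2 + 4/3 + 5/4 = 61/12
Ideal relevance (sorted desc): [5, 5, 4]
Ideal DCG = 5/2 + 5/3 + 4/4 = 31/6
nDCG = DCG / ideal_DCG = 61/12 / 31/6 = 61/62

61/62


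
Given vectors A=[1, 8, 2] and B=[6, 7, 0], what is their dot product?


Dot product = sum of element-wise products
A[0]*B[0] = 1*6 = 6
A[1]*B[1] = 8*7 = 56
A[2]*B[2] = 2*0 = 0
Sum = 6 + 56 + 0 = 62

62


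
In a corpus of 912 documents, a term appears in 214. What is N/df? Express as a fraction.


IDF ratio = N / df
= 912 / 214
= 456/107

456/107


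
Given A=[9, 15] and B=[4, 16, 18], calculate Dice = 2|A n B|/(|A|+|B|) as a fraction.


A intersect B = []
|A intersect B| = 0
|A| = 2, |B| = 3
Dice = 2*0 / (2+3)
= 0 / 5 = 0

0


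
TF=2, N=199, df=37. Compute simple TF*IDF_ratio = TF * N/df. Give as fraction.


TF * (N/df)
= 2 * (199/37)
= 2 * 199/37
= 398/37

398/37


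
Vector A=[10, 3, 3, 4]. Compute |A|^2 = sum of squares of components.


|A|^2 = sum of squared components
A[0]^2 = 10^2 = 100
A[1]^2 = 3^2 = 9
A[2]^2 = 3^2 = 9
A[3]^2 = 4^2 = 16
Sum = 100 + 9 + 9 + 16 = 134

134


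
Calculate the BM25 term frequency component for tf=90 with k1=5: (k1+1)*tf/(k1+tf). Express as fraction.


BM25 TF component = (k1+1)*tf / (k1+tf)
k1 = 5, tf = 90
Numerator = (5+1)*90 = 540
Denominator = 5 + 90 = 95
= 540/95 = 108/19

108/19


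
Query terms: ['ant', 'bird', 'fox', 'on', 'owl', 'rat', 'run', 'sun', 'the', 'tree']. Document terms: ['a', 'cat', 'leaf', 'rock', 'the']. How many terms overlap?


Query terms: ['ant', 'bird', 'fox', 'on', 'owl', 'rat', 'run', 'sun', 'the', 'tree']
Document terms: ['a', 'cat', 'leaf', 'rock', 'the']
Common terms: ['the']
Overlap count = 1

1


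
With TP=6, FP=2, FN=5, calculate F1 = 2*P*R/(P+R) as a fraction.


F1 = 2 * P * R / (P + R)
P = TP/(TP+FP) = 6/8 = 3/4
R = TP/(TP+FN) = 6/11 = 6/11
2 * P * R = 2 * 3/4 * 6/11 = 9/11
P + R = 3/4 + 6/11 = 57/44
F1 = 9/11 / 57/44 = 12/19

12/19


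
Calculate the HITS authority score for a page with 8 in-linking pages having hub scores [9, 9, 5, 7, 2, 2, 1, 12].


Authority = sum of hub scores of in-linkers
In-link 1: hub score = 9
In-link 2: hub score = 9
In-link 3: hub score = 5
In-link 4: hub score = 7
In-link 5: hub score = 2
In-link 6: hub score = 2
In-link 7: hub score = 1
In-link 8: hub score = 12
Authority = 9 + 9 + 5 + 7 + 2 + 2 + 1 + 12 = 47

47


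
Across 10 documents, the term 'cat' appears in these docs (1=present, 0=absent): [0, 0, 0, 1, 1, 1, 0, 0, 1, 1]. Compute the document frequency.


Checking each document for 'cat':
Doc 1: absent
Doc 2: absent
Doc 3: absent
Doc 4: present
Doc 5: present
Doc 6: present
Doc 7: absent
Doc 8: absent
Doc 9: present
Doc 10: present
df = sum of presences = 0 + 0 + 0 + 1 + 1 + 1 + 0 + 0 + 1 + 1 = 5

5


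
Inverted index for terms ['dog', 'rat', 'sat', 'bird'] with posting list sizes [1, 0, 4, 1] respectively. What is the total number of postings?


Summing posting list sizes:
'dog': 1 postings
'rat': 0 postings
'sat': 4 postings
'bird': 1 postings
Total = 1 + 0 + 4 + 1 = 6

6


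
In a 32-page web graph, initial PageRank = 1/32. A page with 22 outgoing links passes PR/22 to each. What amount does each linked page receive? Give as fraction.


Initial PR = 1/32 = 1/32
Outlinks = 22
Contribution per link = PR / outlinks
= 1/32 / 22
= 1/704

1/704


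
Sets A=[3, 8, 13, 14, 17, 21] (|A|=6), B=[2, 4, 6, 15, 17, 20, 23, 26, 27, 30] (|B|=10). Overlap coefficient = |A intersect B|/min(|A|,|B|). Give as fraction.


A intersect B = [17]
|A intersect B| = 1
min(|A|, |B|) = min(6, 10) = 6
Overlap = 1 / 6 = 1/6

1/6


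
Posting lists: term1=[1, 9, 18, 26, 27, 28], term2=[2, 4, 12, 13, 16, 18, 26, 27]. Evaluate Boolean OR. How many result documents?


Boolean OR: find union of posting lists
term1 docs: [1, 9, 18, 26, 27, 28]
term2 docs: [2, 4, 12, 13, 16, 18, 26, 27]
Union: [1, 2, 4, 9, 12, 13, 16, 18, 26, 27, 28]
|union| = 11

11


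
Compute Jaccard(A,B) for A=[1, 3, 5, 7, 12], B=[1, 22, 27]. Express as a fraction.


A intersect B = [1]
|A intersect B| = 1
A union B = [1, 3, 5, 7, 12, 22, 27]
|A union B| = 7
Jaccard = 1/7 = 1/7

1/7


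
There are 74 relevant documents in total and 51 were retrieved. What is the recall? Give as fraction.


Recall = retrieved_relevant / total_relevant
= 51 / 74
= 51 / (51 + 23)
= 51/74

51/74


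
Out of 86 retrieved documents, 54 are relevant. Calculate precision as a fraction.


Precision = relevant_retrieved / total_retrieved
= 54 / 86
= 54 / (54 + 32)
= 27/43

27/43


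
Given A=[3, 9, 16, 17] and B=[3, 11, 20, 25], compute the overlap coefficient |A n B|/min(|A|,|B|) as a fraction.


A intersect B = [3]
|A intersect B| = 1
min(|A|, |B|) = min(4, 4) = 4
Overlap = 1 / 4 = 1/4

1/4


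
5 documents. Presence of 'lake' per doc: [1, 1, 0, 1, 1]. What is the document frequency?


Checking each document for 'lake':
Doc 1: present
Doc 2: present
Doc 3: absent
Doc 4: present
Doc 5: present
df = sum of presences = 1 + 1 + 0 + 1 + 1 = 4

4


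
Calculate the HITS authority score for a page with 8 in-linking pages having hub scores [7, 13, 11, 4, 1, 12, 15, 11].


Authority = sum of hub scores of in-linkers
In-link 1: hub score = 7
In-link 2: hub score = 13
In-link 3: hub score = 11
In-link 4: hub score = 4
In-link 5: hub score = 1
In-link 6: hub score = 12
In-link 7: hub score = 15
In-link 8: hub score = 11
Authority = 7 + 13 + 11 + 4 + 1 + 12 + 15 + 11 = 74

74


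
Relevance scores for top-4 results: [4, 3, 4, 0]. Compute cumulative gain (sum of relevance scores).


Cumulative Gain = sum of relevance scores
Position 1: rel=4, running sum=4
Position 2: rel=3, running sum=7
Position 3: rel=4, running sum=11
Position 4: rel=0, running sum=11
CG = 11

11


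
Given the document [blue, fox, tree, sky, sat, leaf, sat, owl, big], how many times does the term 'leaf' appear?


Document has 9 words
Scanning for 'leaf':
Found at positions: [5]
Count = 1

1


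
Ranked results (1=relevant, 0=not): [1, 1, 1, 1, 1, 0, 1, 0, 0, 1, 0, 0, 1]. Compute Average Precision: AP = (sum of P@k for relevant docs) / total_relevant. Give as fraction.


Computing P@k for each relevant position:
Position 1: relevant, P@1 = 1/1 = 1
Position 2: relevant, P@2 = 2/2 = 1
Position 3: relevant, P@3 = 3/3 = 1
Position 4: relevant, P@4 = 4/4 = 1
Position 5: relevant, P@5 = 5/5 = 1
Position 6: not relevant
Position 7: relevant, P@7 = 6/7 = 6/7
Position 8: not relevant
Position 9: not relevant
Position 10: relevant, P@10 = 7/10 = 7/10
Position 11: not relevant
Position 12: not relevant
Position 13: relevant, P@13 = 8/13 = 8/13
Sum of P@k = 1 + 1 + 1 + 1 + 1 + 6/7 + 7/10 + 8/13 = 6527/910
AP = 6527/910 / 8 = 6527/7280

6527/7280


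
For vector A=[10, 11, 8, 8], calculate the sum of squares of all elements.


|A|^2 = sum of squared components
A[0]^2 = 10^2 = 100
A[1]^2 = 11^2 = 121
A[2]^2 = 8^2 = 64
A[3]^2 = 8^2 = 64
Sum = 100 + 121 + 64 + 64 = 349

349


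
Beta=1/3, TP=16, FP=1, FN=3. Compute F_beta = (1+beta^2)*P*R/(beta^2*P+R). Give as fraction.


P = TP/(TP+FP) = 16/17 = 16/17
R = TP/(TP+FN) = 16/19 = 16/19
beta^2 = 1/3^2 = 1/9
(1 + beta^2) = 10/9
Numerator = (1+beta^2)*P*R = 2560/2907
Denominator = beta^2*P + R = 16/153 + 16/19 = 2752/2907
F_beta = 40/43

40/43


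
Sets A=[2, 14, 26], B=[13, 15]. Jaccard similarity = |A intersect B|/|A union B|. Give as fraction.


A intersect B = []
|A intersect B| = 0
A union B = [2, 13, 14, 15, 26]
|A union B| = 5
Jaccard = 0/5 = 0

0


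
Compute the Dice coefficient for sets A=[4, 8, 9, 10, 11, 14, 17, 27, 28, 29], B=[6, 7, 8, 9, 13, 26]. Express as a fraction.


A intersect B = [8, 9]
|A intersect B| = 2
|A| = 10, |B| = 6
Dice = 2*2 / (10+6)
= 4 / 16 = 1/4

1/4


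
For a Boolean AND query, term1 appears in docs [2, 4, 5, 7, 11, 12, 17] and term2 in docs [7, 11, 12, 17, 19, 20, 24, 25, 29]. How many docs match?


Boolean AND: find intersection of posting lists
term1 docs: [2, 4, 5, 7, 11, 12, 17]
term2 docs: [7, 11, 12, 17, 19, 20, 24, 25, 29]
Intersection: [7, 11, 12, 17]
|intersection| = 4

4


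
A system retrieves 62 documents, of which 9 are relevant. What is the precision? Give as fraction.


Precision = relevant_retrieved / total_retrieved
= 9 / 62
= 9 / (9 + 53)
= 9/62

9/62


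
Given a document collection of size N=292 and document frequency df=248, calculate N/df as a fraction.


IDF ratio = N / df
= 292 / 248
= 73/62

73/62


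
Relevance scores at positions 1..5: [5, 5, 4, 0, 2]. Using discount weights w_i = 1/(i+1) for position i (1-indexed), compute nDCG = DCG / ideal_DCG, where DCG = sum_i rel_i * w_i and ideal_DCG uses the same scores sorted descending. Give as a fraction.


Position discount weights w_i = 1/(i+1) for i=1..5:
Weights = [1/2, 1/3, 1/4, 1/5, 1/6]
Actual relevance: [5, 5, 4, 0, 2]
DCG = 5/2 + 5/3 + 4/4 + 0/5 + 2/6 = 11/2
Ideal relevance (sorted desc): [5, 5, 4, 2, 0]
Ideal DCG = 5/2 + 5/3 + 4/4 + 2/5 + 0/6 = 167/30
nDCG = DCG / ideal_DCG = 11/2 / 167/30 = 165/167

165/167


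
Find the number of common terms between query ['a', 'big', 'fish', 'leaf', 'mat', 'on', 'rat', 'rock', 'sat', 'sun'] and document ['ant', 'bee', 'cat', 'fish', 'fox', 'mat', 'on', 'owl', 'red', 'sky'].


Query terms: ['a', 'big', 'fish', 'leaf', 'mat', 'on', 'rat', 'rock', 'sat', 'sun']
Document terms: ['ant', 'bee', 'cat', 'fish', 'fox', 'mat', 'on', 'owl', 'red', 'sky']
Common terms: ['fish', 'mat', 'on']
Overlap count = 3

3


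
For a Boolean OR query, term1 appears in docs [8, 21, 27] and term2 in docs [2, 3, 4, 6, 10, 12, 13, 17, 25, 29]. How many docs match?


Boolean OR: find union of posting lists
term1 docs: [8, 21, 27]
term2 docs: [2, 3, 4, 6, 10, 12, 13, 17, 25, 29]
Union: [2, 3, 4, 6, 8, 10, 12, 13, 17, 21, 25, 27, 29]
|union| = 13

13


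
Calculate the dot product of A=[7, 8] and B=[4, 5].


Dot product = sum of element-wise products
A[0]*B[0] = 7*4 = 28
A[1]*B[1] = 8*5 = 40
Sum = 28 + 40 = 68

68


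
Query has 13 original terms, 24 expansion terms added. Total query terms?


Original terms: 13
Expansion terms: 24
Total = 13 + 24 = 37

37


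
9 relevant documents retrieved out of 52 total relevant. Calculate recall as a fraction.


Recall = retrieved_relevant / total_relevant
= 9 / 52
= 9 / (9 + 43)
= 9/52

9/52


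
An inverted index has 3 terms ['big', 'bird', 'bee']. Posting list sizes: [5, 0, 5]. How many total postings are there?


Summing posting list sizes:
'big': 5 postings
'bird': 0 postings
'bee': 5 postings
Total = 5 + 0 + 5 = 10

10


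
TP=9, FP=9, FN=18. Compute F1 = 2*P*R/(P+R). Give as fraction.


F1 = 2 * P * R / (P + R)
P = TP/(TP+FP) = 9/18 = 1/2
R = TP/(TP+FN) = 9/27 = 1/3
2 * P * R = 2 * 1/2 * 1/3 = 1/3
P + R = 1/2 + 1/3 = 5/6
F1 = 1/3 / 5/6 = 2/5

2/5


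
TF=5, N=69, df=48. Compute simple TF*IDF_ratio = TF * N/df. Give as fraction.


TF * (N/df)
= 5 * (69/48)
= 5 * 23/16
= 115/16

115/16


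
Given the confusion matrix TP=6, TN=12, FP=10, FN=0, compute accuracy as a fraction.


Accuracy = (TP + TN) / (TP + TN + FP + FN)
TP + TN = 6 + 12 = 18
Total = 6 + 12 + 10 + 0 = 28
Accuracy = 18 / 28 = 9/14

9/14


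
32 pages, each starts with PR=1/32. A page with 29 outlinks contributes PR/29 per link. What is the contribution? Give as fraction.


Initial PR = 1/32 = 1/32
Outlinks = 29
Contribution per link = PR / outlinks
= 1/32 / 29
= 1/928

1/928


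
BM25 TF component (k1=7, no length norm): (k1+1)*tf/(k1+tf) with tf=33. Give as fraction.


BM25 TF component = (k1+1)*tf / (k1+tf)
k1 = 7, tf = 33
Numerator = (7+1)*33 = 264
Denominator = 7 + 33 = 40
= 264/40 = 33/5

33/5


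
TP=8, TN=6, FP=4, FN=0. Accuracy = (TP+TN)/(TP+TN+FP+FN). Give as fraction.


Accuracy = (TP + TN) / (TP + TN + FP + FN)
TP + TN = 8 + 6 = 14
Total = 8 + 6 + 4 + 0 = 18
Accuracy = 14 / 18 = 7/9

7/9


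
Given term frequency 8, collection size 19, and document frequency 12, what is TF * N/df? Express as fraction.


TF * (N/df)
= 8 * (19/12)
= 8 * 19/12
= 38/3

38/3


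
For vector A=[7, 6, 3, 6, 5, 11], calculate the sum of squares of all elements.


|A|^2 = sum of squared components
A[0]^2 = 7^2 = 49
A[1]^2 = 6^2 = 36
A[2]^2 = 3^2 = 9
A[3]^2 = 6^2 = 36
A[4]^2 = 5^2 = 25
A[5]^2 = 11^2 = 121
Sum = 49 + 36 + 9 + 36 + 25 + 121 = 276

276


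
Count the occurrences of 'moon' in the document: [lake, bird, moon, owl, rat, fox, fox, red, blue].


Document has 9 words
Scanning for 'moon':
Found at positions: [2]
Count = 1

1


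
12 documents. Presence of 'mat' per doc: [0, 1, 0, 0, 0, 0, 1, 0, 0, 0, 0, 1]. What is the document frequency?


Checking each document for 'mat':
Doc 1: absent
Doc 2: present
Doc 3: absent
Doc 4: absent
Doc 5: absent
Doc 6: absent
Doc 7: present
Doc 8: absent
Doc 9: absent
Doc 10: absent
Doc 11: absent
Doc 12: present
df = sum of presences = 0 + 1 + 0 + 0 + 0 + 0 + 1 + 0 + 0 + 0 + 0 + 1 = 3

3


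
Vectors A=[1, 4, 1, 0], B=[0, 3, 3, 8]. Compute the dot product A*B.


Dot product = sum of element-wise products
A[0]*B[0] = 1*0 = 0
A[1]*B[1] = 4*3 = 12
A[2]*B[2] = 1*3 = 3
A[3]*B[3] = 0*8 = 0
Sum = 0 + 12 + 3 + 0 = 15

15


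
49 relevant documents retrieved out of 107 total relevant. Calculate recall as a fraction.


Recall = retrieved_relevant / total_relevant
= 49 / 107
= 49 / (49 + 58)
= 49/107

49/107


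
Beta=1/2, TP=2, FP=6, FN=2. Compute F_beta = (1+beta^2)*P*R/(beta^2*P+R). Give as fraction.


P = TP/(TP+FP) = 2/8 = 1/4
R = TP/(TP+FN) = 2/4 = 1/2
beta^2 = 1/2^2 = 1/4
(1 + beta^2) = 5/4
Numerator = (1+beta^2)*P*R = 5/32
Denominator = beta^2*P + R = 1/16 + 1/2 = 9/16
F_beta = 5/18

5/18


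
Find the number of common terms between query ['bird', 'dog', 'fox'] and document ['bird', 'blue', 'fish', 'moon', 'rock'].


Query terms: ['bird', 'dog', 'fox']
Document terms: ['bird', 'blue', 'fish', 'moon', 'rock']
Common terms: ['bird']
Overlap count = 1

1


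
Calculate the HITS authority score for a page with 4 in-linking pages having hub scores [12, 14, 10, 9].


Authority = sum of hub scores of in-linkers
In-link 1: hub score = 12
In-link 2: hub score = 14
In-link 3: hub score = 10
In-link 4: hub score = 9
Authority = 12 + 14 + 10 + 9 = 45

45


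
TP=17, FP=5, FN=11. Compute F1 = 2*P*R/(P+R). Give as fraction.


F1 = 2 * P * R / (P + R)
P = TP/(TP+FP) = 17/22 = 17/22
R = TP/(TP+FN) = 17/28 = 17/28
2 * P * R = 2 * 17/22 * 17/28 = 289/308
P + R = 17/22 + 17/28 = 425/308
F1 = 289/308 / 425/308 = 17/25

17/25


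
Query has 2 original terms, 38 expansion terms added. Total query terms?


Original terms: 2
Expansion terms: 38
Total = 2 + 38 = 40

40


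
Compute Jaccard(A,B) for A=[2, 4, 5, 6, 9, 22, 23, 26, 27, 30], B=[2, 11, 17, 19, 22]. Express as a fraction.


A intersect B = [2, 22]
|A intersect B| = 2
A union B = [2, 4, 5, 6, 9, 11, 17, 19, 22, 23, 26, 27, 30]
|A union B| = 13
Jaccard = 2/13 = 2/13

2/13


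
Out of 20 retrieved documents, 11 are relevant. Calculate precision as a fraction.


Precision = relevant_retrieved / total_retrieved
= 11 / 20
= 11 / (11 + 9)
= 11/20

11/20


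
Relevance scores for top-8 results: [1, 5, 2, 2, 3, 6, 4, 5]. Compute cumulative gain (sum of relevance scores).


Cumulative Gain = sum of relevance scores
Position 1: rel=1, running sum=1
Position 2: rel=5, running sum=6
Position 3: rel=2, running sum=8
Position 4: rel=2, running sum=10
Position 5: rel=3, running sum=13
Position 6: rel=6, running sum=19
Position 7: rel=4, running sum=23
Position 8: rel=5, running sum=28
CG = 28

28


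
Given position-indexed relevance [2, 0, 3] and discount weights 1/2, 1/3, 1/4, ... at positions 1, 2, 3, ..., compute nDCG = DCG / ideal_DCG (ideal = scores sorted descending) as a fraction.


Position discount weights w_i = 1/(i+1) for i=1..3:
Weights = [1/2, 1/3, 1/4]
Actual relevance: [2, 0, 3]
DCG = 2/2 + 0/3 + 3/4 = 7/4
Ideal relevance (sorted desc): [3, 2, 0]
Ideal DCG = 3/2 + 2/3 + 0/4 = 13/6
nDCG = DCG / ideal_DCG = 7/4 / 13/6 = 21/26

21/26


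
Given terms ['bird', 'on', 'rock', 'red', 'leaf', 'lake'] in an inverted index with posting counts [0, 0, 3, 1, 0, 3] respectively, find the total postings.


Summing posting list sizes:
'bird': 0 postings
'on': 0 postings
'rock': 3 postings
'red': 1 postings
'leaf': 0 postings
'lake': 3 postings
Total = 0 + 0 + 3 + 1 + 0 + 3 = 7

7


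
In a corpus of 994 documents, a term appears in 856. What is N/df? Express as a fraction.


IDF ratio = N / df
= 994 / 856
= 497/428

497/428


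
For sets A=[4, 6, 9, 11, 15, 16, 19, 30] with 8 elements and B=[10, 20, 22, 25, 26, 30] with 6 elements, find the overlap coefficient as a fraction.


A intersect B = [30]
|A intersect B| = 1
min(|A|, |B|) = min(8, 6) = 6
Overlap = 1 / 6 = 1/6

1/6


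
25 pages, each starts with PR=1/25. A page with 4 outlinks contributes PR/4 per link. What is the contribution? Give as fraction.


Initial PR = 1/25 = 1/25
Outlinks = 4
Contribution per link = PR / outlinks
= 1/25 / 4
= 1/100

1/100


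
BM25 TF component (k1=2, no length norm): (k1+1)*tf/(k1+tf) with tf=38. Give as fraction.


BM25 TF component = (k1+1)*tf / (k1+tf)
k1 = 2, tf = 38
Numerator = (2+1)*38 = 114
Denominator = 2 + 38 = 40
= 114/40 = 57/20

57/20


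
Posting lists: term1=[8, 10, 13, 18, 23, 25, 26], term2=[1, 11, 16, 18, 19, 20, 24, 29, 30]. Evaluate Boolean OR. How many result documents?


Boolean OR: find union of posting lists
term1 docs: [8, 10, 13, 18, 23, 25, 26]
term2 docs: [1, 11, 16, 18, 19, 20, 24, 29, 30]
Union: [1, 8, 10, 11, 13, 16, 18, 19, 20, 23, 24, 25, 26, 29, 30]
|union| = 15

15


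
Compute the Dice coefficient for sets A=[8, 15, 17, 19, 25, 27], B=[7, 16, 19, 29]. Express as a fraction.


A intersect B = [19]
|A intersect B| = 1
|A| = 6, |B| = 4
Dice = 2*1 / (6+4)
= 2 / 10 = 1/5

1/5


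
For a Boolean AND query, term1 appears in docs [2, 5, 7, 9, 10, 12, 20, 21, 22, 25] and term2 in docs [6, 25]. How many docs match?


Boolean AND: find intersection of posting lists
term1 docs: [2, 5, 7, 9, 10, 12, 20, 21, 22, 25]
term2 docs: [6, 25]
Intersection: [25]
|intersection| = 1

1


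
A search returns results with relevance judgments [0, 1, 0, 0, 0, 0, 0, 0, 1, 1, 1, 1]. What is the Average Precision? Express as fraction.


Computing P@k for each relevant position:
Position 1: not relevant
Position 2: relevant, P@2 = 1/2 = 1/2
Position 3: not relevant
Position 4: not relevant
Position 5: not relevant
Position 6: not relevant
Position 7: not relevant
Position 8: not relevant
Position 9: relevant, P@9 = 2/9 = 2/9
Position 10: relevant, P@10 = 3/10 = 3/10
Position 11: relevant, P@11 = 4/11 = 4/11
Position 12: relevant, P@12 = 5/12 = 5/12
Sum of P@k = 1/2 + 2/9 + 3/10 + 4/11 + 5/12 = 3569/1980
AP = 3569/1980 / 5 = 3569/9900

3569/9900


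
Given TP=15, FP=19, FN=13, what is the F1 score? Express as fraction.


F1 = 2 * P * R / (P + R)
P = TP/(TP+FP) = 15/34 = 15/34
R = TP/(TP+FN) = 15/28 = 15/28
2 * P * R = 2 * 15/34 * 15/28 = 225/476
P + R = 15/34 + 15/28 = 465/476
F1 = 225/476 / 465/476 = 15/31

15/31


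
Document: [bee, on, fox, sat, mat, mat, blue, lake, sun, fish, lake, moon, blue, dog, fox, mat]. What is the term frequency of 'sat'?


Document has 16 words
Scanning for 'sat':
Found at positions: [3]
Count = 1

1


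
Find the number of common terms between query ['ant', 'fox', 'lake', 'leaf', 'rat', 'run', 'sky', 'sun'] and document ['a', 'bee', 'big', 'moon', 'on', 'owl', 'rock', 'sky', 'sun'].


Query terms: ['ant', 'fox', 'lake', 'leaf', 'rat', 'run', 'sky', 'sun']
Document terms: ['a', 'bee', 'big', 'moon', 'on', 'owl', 'rock', 'sky', 'sun']
Common terms: ['sky', 'sun']
Overlap count = 2

2


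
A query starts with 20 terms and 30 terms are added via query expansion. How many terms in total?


Original terms: 20
Expansion terms: 30
Total = 20 + 30 = 50

50


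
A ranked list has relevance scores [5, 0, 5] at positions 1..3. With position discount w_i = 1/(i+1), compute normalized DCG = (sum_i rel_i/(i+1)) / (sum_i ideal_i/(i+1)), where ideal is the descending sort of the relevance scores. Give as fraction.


Position discount weights w_i = 1/(i+1) for i=1..3:
Weights = [1/2, 1/3, 1/4]
Actual relevance: [5, 0, 5]
DCG = 5/2 + 0/3 + 5/4 = 15/4
Ideal relevance (sorted desc): [5, 5, 0]
Ideal DCG = 5/2 + 5/3 + 0/4 = 25/6
nDCG = DCG / ideal_DCG = 15/4 / 25/6 = 9/10

9/10


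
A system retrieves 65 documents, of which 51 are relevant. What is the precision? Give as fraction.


Precision = relevant_retrieved / total_retrieved
= 51 / 65
= 51 / (51 + 14)
= 51/65

51/65


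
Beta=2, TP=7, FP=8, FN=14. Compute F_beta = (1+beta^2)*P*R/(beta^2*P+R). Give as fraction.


P = TP/(TP+FP) = 7/15 = 7/15
R = TP/(TP+FN) = 7/21 = 1/3
beta^2 = 2^2 = 4
(1 + beta^2) = 5
Numerator = (1+beta^2)*P*R = 7/9
Denominator = beta^2*P + R = 28/15 + 1/3 = 11/5
F_beta = 35/99

35/99


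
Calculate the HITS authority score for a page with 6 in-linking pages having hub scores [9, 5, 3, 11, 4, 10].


Authority = sum of hub scores of in-linkers
In-link 1: hub score = 9
In-link 2: hub score = 5
In-link 3: hub score = 3
In-link 4: hub score = 11
In-link 5: hub score = 4
In-link 6: hub score = 10
Authority = 9 + 5 + 3 + 11 + 4 + 10 = 42

42


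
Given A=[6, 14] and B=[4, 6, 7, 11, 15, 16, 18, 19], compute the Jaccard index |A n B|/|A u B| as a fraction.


A intersect B = [6]
|A intersect B| = 1
A union B = [4, 6, 7, 11, 14, 15, 16, 18, 19]
|A union B| = 9
Jaccard = 1/9 = 1/9

1/9


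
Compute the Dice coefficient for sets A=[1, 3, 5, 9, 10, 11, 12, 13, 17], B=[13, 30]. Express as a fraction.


A intersect B = [13]
|A intersect B| = 1
|A| = 9, |B| = 2
Dice = 2*1 / (9+2)
= 2 / 11 = 2/11

2/11


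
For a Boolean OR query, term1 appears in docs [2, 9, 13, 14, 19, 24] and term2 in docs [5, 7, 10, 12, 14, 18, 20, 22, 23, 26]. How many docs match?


Boolean OR: find union of posting lists
term1 docs: [2, 9, 13, 14, 19, 24]
term2 docs: [5, 7, 10, 12, 14, 18, 20, 22, 23, 26]
Union: [2, 5, 7, 9, 10, 12, 13, 14, 18, 19, 20, 22, 23, 24, 26]
|union| = 15

15


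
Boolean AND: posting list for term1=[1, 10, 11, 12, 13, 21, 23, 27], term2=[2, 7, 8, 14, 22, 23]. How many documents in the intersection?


Boolean AND: find intersection of posting lists
term1 docs: [1, 10, 11, 12, 13, 21, 23, 27]
term2 docs: [2, 7, 8, 14, 22, 23]
Intersection: [23]
|intersection| = 1

1


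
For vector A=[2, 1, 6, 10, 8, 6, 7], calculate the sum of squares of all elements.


|A|^2 = sum of squared components
A[0]^2 = 2^2 = 4
A[1]^2 = 1^2 = 1
A[2]^2 = 6^2 = 36
A[3]^2 = 10^2 = 100
A[4]^2 = 8^2 = 64
A[5]^2 = 6^2 = 36
A[6]^2 = 7^2 = 49
Sum = 4 + 1 + 36 + 100 + 64 + 36 + 49 = 290

290


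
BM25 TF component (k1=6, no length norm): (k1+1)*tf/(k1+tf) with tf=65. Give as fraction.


BM25 TF component = (k1+1)*tf / (k1+tf)
k1 = 6, tf = 65
Numerator = (6+1)*65 = 455
Denominator = 6 + 65 = 71
= 455/71 = 455/71

455/71


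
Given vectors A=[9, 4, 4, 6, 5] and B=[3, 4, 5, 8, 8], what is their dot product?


Dot product = sum of element-wise products
A[0]*B[0] = 9*3 = 27
A[1]*B[1] = 4*4 = 16
A[2]*B[2] = 4*5 = 20
A[3]*B[3] = 6*8 = 48
A[4]*B[4] = 5*8 = 40
Sum = 27 + 16 + 20 + 48 + 40 = 151

151


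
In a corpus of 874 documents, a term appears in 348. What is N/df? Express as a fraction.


IDF ratio = N / df
= 874 / 348
= 437/174

437/174


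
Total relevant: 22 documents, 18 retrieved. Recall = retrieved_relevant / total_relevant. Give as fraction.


Recall = retrieved_relevant / total_relevant
= 18 / 22
= 18 / (18 + 4)
= 9/11

9/11


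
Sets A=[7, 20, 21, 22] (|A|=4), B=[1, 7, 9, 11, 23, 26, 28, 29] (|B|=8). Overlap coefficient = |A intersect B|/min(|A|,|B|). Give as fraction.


A intersect B = [7]
|A intersect B| = 1
min(|A|, |B|) = min(4, 8) = 4
Overlap = 1 / 4 = 1/4

1/4


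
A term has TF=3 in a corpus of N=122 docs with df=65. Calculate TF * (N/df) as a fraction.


TF * (N/df)
= 3 * (122/65)
= 3 * 122/65
= 366/65

366/65


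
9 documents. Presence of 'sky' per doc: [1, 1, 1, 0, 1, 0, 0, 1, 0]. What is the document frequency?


Checking each document for 'sky':
Doc 1: present
Doc 2: present
Doc 3: present
Doc 4: absent
Doc 5: present
Doc 6: absent
Doc 7: absent
Doc 8: present
Doc 9: absent
df = sum of presences = 1 + 1 + 1 + 0 + 1 + 0 + 0 + 1 + 0 = 5

5


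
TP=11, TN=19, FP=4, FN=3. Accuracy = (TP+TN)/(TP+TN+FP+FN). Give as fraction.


Accuracy = (TP + TN) / (TP + TN + FP + FN)
TP + TN = 11 + 19 = 30
Total = 11 + 19 + 4 + 3 = 37
Accuracy = 30 / 37 = 30/37

30/37


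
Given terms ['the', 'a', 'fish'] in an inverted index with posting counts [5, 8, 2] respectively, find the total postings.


Summing posting list sizes:
'the': 5 postings
'a': 8 postings
'fish': 2 postings
Total = 5 + 8 + 2 = 15

15


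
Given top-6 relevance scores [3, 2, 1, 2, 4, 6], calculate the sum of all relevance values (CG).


Cumulative Gain = sum of relevance scores
Position 1: rel=3, running sum=3
Position 2: rel=2, running sum=5
Position 3: rel=1, running sum=6
Position 4: rel=2, running sum=8
Position 5: rel=4, running sum=12
Position 6: rel=6, running sum=18
CG = 18

18


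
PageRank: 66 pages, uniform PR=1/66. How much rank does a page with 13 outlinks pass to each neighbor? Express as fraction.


Initial PR = 1/66 = 1/66
Outlinks = 13
Contribution per link = PR / outlinks
= 1/66 / 13
= 1/858

1/858


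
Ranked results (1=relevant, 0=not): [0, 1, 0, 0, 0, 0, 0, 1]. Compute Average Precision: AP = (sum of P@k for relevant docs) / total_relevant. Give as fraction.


Computing P@k for each relevant position:
Position 1: not relevant
Position 2: relevant, P@2 = 1/2 = 1/2
Position 3: not relevant
Position 4: not relevant
Position 5: not relevant
Position 6: not relevant
Position 7: not relevant
Position 8: relevant, P@8 = 2/8 = 1/4
Sum of P@k = 1/2 + 1/4 = 3/4
AP = 3/4 / 2 = 3/8

3/8


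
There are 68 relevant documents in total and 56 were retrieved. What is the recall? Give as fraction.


Recall = retrieved_relevant / total_relevant
= 56 / 68
= 56 / (56 + 12)
= 14/17

14/17


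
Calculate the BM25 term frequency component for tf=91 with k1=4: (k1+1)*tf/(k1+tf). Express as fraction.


BM25 TF component = (k1+1)*tf / (k1+tf)
k1 = 4, tf = 91
Numerator = (4+1)*91 = 455
Denominator = 4 + 91 = 95
= 455/95 = 91/19

91/19


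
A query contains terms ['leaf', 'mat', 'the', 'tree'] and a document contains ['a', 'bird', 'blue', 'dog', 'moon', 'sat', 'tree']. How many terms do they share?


Query terms: ['leaf', 'mat', 'the', 'tree']
Document terms: ['a', 'bird', 'blue', 'dog', 'moon', 'sat', 'tree']
Common terms: ['tree']
Overlap count = 1

1


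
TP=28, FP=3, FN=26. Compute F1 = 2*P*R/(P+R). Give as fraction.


F1 = 2 * P * R / (P + R)
P = TP/(TP+FP) = 28/31 = 28/31
R = TP/(TP+FN) = 28/54 = 14/27
2 * P * R = 2 * 28/31 * 14/27 = 784/837
P + R = 28/31 + 14/27 = 1190/837
F1 = 784/837 / 1190/837 = 56/85

56/85


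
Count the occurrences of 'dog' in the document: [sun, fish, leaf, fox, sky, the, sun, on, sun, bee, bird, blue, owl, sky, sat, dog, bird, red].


Document has 18 words
Scanning for 'dog':
Found at positions: [15]
Count = 1

1


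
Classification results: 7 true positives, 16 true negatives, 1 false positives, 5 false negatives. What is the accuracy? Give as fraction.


Accuracy = (TP + TN) / (TP + TN + FP + FN)
TP + TN = 7 + 16 = 23
Total = 7 + 16 + 1 + 5 = 29
Accuracy = 23 / 29 = 23/29

23/29


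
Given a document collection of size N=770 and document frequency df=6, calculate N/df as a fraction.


IDF ratio = N / df
= 770 / 6
= 385/3

385/3


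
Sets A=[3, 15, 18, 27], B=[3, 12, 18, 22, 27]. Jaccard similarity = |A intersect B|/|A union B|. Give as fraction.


A intersect B = [3, 18, 27]
|A intersect B| = 3
A union B = [3, 12, 15, 18, 22, 27]
|A union B| = 6
Jaccard = 3/6 = 1/2

1/2


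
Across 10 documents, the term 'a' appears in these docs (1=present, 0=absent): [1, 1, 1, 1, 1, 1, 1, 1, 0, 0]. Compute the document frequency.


Checking each document for 'a':
Doc 1: present
Doc 2: present
Doc 3: present
Doc 4: present
Doc 5: present
Doc 6: present
Doc 7: present
Doc 8: present
Doc 9: absent
Doc 10: absent
df = sum of presences = 1 + 1 + 1 + 1 + 1 + 1 + 1 + 1 + 0 + 0 = 8

8


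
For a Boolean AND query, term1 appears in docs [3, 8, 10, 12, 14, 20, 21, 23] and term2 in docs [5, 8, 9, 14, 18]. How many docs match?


Boolean AND: find intersection of posting lists
term1 docs: [3, 8, 10, 12, 14, 20, 21, 23]
term2 docs: [5, 8, 9, 14, 18]
Intersection: [8, 14]
|intersection| = 2

2


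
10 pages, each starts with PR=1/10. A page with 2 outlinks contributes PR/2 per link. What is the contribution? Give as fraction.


Initial PR = 1/10 = 1/10
Outlinks = 2
Contribution per link = PR / outlinks
= 1/10 / 2
= 1/20

1/20


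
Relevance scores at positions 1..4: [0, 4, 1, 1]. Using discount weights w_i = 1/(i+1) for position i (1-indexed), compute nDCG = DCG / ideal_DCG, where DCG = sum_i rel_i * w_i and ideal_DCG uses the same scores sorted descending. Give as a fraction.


Position discount weights w_i = 1/(i+1) for i=1..4:
Weights = [1/2, 1/3, 1/4, 1/5]
Actual relevance: [0, 4, 1, 1]
DCG = 0/2 + 4/3 + 1/4 + 1/5 = 107/60
Ideal relevance (sorted desc): [4, 1, 1, 0]
Ideal DCG = 4/2 + 1/3 + 1/4 + 0/5 = 31/12
nDCG = DCG / ideal_DCG = 107/60 / 31/12 = 107/155

107/155


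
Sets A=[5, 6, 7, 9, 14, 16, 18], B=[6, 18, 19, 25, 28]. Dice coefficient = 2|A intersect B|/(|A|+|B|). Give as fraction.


A intersect B = [6, 18]
|A intersect B| = 2
|A| = 7, |B| = 5
Dice = 2*2 / (7+5)
= 4 / 12 = 1/3

1/3


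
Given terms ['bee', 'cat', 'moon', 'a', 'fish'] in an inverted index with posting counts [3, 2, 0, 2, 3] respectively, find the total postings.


Summing posting list sizes:
'bee': 3 postings
'cat': 2 postings
'moon': 0 postings
'a': 2 postings
'fish': 3 postings
Total = 3 + 2 + 0 + 2 + 3 = 10

10


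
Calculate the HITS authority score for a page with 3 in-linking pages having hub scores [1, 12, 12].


Authority = sum of hub scores of in-linkers
In-link 1: hub score = 1
In-link 2: hub score = 12
In-link 3: hub score = 12
Authority = 1 + 12 + 12 = 25

25


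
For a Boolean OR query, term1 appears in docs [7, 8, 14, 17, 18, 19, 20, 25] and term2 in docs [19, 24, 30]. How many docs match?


Boolean OR: find union of posting lists
term1 docs: [7, 8, 14, 17, 18, 19, 20, 25]
term2 docs: [19, 24, 30]
Union: [7, 8, 14, 17, 18, 19, 20, 24, 25, 30]
|union| = 10

10


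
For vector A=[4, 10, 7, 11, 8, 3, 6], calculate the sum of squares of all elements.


|A|^2 = sum of squared components
A[0]^2 = 4^2 = 16
A[1]^2 = 10^2 = 100
A[2]^2 = 7^2 = 49
A[3]^2 = 11^2 = 121
A[4]^2 = 8^2 = 64
A[5]^2 = 3^2 = 9
A[6]^2 = 6^2 = 36
Sum = 16 + 100 + 49 + 121 + 64 + 9 + 36 = 395

395


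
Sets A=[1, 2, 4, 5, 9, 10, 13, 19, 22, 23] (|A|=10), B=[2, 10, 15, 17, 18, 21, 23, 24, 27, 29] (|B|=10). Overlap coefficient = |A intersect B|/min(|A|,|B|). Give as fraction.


A intersect B = [2, 10, 23]
|A intersect B| = 3
min(|A|, |B|) = min(10, 10) = 10
Overlap = 3 / 10 = 3/10

3/10


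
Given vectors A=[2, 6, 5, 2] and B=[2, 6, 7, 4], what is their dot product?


Dot product = sum of element-wise products
A[0]*B[0] = 2*2 = 4
A[1]*B[1] = 6*6 = 36
A[2]*B[2] = 5*7 = 35
A[3]*B[3] = 2*4 = 8
Sum = 4 + 36 + 35 + 8 = 83

83


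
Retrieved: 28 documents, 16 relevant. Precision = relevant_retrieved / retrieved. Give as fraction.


Precision = relevant_retrieved / total_retrieved
= 16 / 28
= 16 / (16 + 12)
= 4/7

4/7


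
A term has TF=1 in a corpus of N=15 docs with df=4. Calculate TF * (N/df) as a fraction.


TF * (N/df)
= 1 * (15/4)
= 1 * 15/4
= 15/4

15/4


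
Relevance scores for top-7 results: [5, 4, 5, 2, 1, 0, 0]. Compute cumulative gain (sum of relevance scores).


Cumulative Gain = sum of relevance scores
Position 1: rel=5, running sum=5
Position 2: rel=4, running sum=9
Position 3: rel=5, running sum=14
Position 4: rel=2, running sum=16
Position 5: rel=1, running sum=17
Position 6: rel=0, running sum=17
Position 7: rel=0, running sum=17
CG = 17

17


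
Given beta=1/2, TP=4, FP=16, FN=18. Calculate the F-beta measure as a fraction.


P = TP/(TP+FP) = 4/20 = 1/5
R = TP/(TP+FN) = 4/22 = 2/11
beta^2 = 1/2^2 = 1/4
(1 + beta^2) = 5/4
Numerator = (1+beta^2)*P*R = 1/22
Denominator = beta^2*P + R = 1/20 + 2/11 = 51/220
F_beta = 10/51

10/51


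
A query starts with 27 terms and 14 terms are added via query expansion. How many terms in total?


Original terms: 27
Expansion terms: 14
Total = 27 + 14 = 41

41


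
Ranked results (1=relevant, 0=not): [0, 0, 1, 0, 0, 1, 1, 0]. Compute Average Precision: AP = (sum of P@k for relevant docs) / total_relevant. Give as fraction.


Computing P@k for each relevant position:
Position 1: not relevant
Position 2: not relevant
Position 3: relevant, P@3 = 1/3 = 1/3
Position 4: not relevant
Position 5: not relevant
Position 6: relevant, P@6 = 2/6 = 1/3
Position 7: relevant, P@7 = 3/7 = 3/7
Position 8: not relevant
Sum of P@k = 1/3 + 1/3 + 3/7 = 23/21
AP = 23/21 / 3 = 23/63

23/63


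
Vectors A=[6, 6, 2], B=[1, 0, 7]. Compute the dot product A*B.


Dot product = sum of element-wise products
A[0]*B[0] = 6*1 = 6
A[1]*B[1] = 6*0 = 0
A[2]*B[2] = 2*7 = 14
Sum = 6 + 0 + 14 = 20

20


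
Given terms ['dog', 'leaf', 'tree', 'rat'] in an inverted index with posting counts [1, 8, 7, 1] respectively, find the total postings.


Summing posting list sizes:
'dog': 1 postings
'leaf': 8 postings
'tree': 7 postings
'rat': 1 postings
Total = 1 + 8 + 7 + 1 = 17

17


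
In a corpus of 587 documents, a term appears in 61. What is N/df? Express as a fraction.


IDF ratio = N / df
= 587 / 61
= 587/61

587/61


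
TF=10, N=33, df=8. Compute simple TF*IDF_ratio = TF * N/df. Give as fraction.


TF * (N/df)
= 10 * (33/8)
= 10 * 33/8
= 165/4

165/4


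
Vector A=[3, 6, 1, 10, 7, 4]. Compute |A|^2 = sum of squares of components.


|A|^2 = sum of squared components
A[0]^2 = 3^2 = 9
A[1]^2 = 6^2 = 36
A[2]^2 = 1^2 = 1
A[3]^2 = 10^2 = 100
A[4]^2 = 7^2 = 49
A[5]^2 = 4^2 = 16
Sum = 9 + 36 + 1 + 100 + 49 + 16 = 211

211


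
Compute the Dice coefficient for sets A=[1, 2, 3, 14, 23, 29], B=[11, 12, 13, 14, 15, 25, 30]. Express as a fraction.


A intersect B = [14]
|A intersect B| = 1
|A| = 6, |B| = 7
Dice = 2*1 / (6+7)
= 2 / 13 = 2/13

2/13


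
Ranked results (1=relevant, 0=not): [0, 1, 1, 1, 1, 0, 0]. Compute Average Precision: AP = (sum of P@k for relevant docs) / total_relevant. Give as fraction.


Computing P@k for each relevant position:
Position 1: not relevant
Position 2: relevant, P@2 = 1/2 = 1/2
Position 3: relevant, P@3 = 2/3 = 2/3
Position 4: relevant, P@4 = 3/4 = 3/4
Position 5: relevant, P@5 = 4/5 = 4/5
Position 6: not relevant
Position 7: not relevant
Sum of P@k = 1/2 + 2/3 + 3/4 + 4/5 = 163/60
AP = 163/60 / 4 = 163/240

163/240


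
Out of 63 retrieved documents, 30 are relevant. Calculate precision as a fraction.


Precision = relevant_retrieved / total_retrieved
= 30 / 63
= 30 / (30 + 33)
= 10/21

10/21


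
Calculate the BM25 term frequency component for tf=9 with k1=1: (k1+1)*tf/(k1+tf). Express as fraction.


BM25 TF component = (k1+1)*tf / (k1+tf)
k1 = 1, tf = 9
Numerator = (1+1)*9 = 18
Denominator = 1 + 9 = 10
= 18/10 = 9/5

9/5


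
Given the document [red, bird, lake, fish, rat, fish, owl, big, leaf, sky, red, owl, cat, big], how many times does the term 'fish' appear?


Document has 14 words
Scanning for 'fish':
Found at positions: [3, 5]
Count = 2

2
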